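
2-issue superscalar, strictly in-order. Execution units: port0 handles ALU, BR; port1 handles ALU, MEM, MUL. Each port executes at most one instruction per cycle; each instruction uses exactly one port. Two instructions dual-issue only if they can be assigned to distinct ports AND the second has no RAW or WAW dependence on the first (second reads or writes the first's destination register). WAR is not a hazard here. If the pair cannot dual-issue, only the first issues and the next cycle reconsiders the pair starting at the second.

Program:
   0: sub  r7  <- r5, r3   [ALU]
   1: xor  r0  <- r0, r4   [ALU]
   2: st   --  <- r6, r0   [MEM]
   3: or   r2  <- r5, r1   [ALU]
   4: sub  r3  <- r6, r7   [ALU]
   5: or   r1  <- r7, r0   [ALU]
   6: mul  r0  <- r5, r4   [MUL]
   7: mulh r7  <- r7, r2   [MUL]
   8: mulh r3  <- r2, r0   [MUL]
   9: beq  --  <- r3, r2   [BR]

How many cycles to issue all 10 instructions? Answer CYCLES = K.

CYCLES = 7

0. sub.ALU+xor.ALU @i0&i1  | dual
1. st.MEM+or.ALU @i2&i3  | dual
2. sub.ALU+or.ALU @i4&i5  | dual
3. mul.MUL @i6  | no-port MUL/MUL
4. mulh.MUL @i7  | no-port MUL/MUL
5. mulh.MUL @i8  | RAW r3
6. beq.BR @i9  | tail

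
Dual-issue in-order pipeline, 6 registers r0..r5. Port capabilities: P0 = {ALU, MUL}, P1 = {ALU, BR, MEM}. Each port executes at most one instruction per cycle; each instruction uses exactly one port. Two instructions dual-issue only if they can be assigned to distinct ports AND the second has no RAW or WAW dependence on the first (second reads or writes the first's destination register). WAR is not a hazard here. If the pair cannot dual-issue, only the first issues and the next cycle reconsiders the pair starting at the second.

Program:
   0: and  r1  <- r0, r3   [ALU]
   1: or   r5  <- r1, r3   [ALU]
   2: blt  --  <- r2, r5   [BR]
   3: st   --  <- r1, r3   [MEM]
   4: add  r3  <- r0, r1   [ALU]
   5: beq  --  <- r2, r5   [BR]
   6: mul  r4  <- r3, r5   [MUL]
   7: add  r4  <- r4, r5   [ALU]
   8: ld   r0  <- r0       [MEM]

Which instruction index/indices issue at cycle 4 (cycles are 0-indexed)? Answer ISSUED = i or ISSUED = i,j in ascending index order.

#0 head=0: and.ALU i0 RAW r1
#1 head=1: or.ALU i1 RAW r5
#2 head=2: blt.BR i2 no-port BR/MEM
#3 head=3: st.MEM+add.ALU i3+i4 2-wide
#4 head=5: beq.BR+mul.MUL i5+i6 2-wide
#5 head=7: add.ALU+ld.MEM i7+i8 2-wide

ISSUED = 5,6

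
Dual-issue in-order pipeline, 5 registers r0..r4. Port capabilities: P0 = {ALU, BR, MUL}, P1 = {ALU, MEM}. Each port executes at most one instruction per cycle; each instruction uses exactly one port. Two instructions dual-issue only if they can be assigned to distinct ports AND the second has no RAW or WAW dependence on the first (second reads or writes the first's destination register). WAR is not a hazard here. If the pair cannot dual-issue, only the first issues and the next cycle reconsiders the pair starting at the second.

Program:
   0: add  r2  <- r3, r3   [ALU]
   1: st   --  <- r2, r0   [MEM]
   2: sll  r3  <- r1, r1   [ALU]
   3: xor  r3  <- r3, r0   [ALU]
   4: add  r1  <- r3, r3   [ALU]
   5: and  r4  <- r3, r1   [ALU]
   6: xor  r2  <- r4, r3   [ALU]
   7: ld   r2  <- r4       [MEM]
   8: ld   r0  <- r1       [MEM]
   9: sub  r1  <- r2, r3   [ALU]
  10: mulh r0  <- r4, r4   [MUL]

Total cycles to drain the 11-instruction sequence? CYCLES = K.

[0] i0  add  -- RAW r2
[1] i1+i2  st;sll  -- pair
[2] i3  xor  -- RAW r3
[3] i4  add  -- RAW r1
[4] i5  and  -- RAW r4
[5] i6  xor  -- WAW r2
[6] i7  ld  -- no-port MEM/MEM
[7] i8+i9  ld;sub  -- pair
[8] i10  mulh  -- tail

CYCLES = 9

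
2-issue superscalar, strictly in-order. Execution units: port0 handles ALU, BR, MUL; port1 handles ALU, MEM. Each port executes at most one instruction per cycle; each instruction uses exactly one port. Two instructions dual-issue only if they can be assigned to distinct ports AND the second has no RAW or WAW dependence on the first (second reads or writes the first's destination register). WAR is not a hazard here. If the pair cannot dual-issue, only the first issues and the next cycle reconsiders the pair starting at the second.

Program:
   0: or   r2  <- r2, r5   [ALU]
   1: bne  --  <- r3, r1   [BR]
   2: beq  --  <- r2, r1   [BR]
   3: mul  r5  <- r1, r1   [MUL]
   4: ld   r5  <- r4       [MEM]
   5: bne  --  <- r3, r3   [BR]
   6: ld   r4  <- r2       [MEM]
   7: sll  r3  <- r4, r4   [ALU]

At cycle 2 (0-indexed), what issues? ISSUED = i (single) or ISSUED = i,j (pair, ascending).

#0 head=0: or bne i0/i1 pair
#1 head=2: beq i2 no-port BR/MUL
#2 head=3: mul i3 WAW r5
#3 head=4: ld bne i4/i5 pair
#4 head=6: ld i6 RAW r4
#5 head=7: sll i7 tail

ISSUED = 3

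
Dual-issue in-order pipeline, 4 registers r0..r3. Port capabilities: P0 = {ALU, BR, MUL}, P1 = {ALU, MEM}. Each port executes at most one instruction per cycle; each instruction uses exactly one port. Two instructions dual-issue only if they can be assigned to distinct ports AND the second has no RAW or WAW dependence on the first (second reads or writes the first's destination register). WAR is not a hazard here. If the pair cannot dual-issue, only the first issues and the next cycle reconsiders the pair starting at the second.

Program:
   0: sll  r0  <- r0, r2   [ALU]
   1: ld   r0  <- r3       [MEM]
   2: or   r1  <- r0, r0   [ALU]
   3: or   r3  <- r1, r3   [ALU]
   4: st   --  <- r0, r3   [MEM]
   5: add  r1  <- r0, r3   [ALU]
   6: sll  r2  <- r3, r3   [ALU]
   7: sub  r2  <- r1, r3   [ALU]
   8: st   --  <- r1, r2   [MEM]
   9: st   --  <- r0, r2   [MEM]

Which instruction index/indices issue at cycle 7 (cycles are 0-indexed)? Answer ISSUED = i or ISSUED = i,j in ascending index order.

  cy0 -> i0 (sll) WAW r0
  cy1 -> i1 (ld) RAW r0
  cy2 -> i2 (or) RAW r1
  cy3 -> i3 (or) RAW r3
  cy4 -> i4,i5 (st add) pair
  cy5 -> i6 (sll) WAW r2
  cy6 -> i7 (sub) RAW r2
  cy7 -> i8 (st) no-port MEM/MEM
  cy8 -> i9 (st) tail

ISSUED = 8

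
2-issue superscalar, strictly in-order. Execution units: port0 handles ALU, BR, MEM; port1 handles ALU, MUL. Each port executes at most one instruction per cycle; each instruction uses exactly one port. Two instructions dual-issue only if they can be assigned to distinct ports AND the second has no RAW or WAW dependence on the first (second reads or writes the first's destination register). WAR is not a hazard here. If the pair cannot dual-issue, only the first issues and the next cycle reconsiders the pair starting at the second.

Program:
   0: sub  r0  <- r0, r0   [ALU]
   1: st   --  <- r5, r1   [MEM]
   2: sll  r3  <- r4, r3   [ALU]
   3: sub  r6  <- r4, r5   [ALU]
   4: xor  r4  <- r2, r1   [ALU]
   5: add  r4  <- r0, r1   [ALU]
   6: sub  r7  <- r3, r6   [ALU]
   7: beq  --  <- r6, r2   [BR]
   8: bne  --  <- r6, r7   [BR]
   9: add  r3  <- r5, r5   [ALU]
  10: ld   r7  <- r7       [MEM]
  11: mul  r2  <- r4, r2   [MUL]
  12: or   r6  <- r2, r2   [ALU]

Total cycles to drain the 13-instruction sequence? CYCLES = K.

t=0 i0,i1:sub+st ; 2-wide
t=1 i2,i3:sll+sub ; 2-wide
t=2 i4:xor ; WAW r4
t=3 i5,i6:add+sub ; 2-wide
t=4 i7:beq ; no-port BR/BR
t=5 i8,i9:bne+add ; 2-wide
t=6 i10,i11:ld+mul ; 2-wide
t=7 i12:or ; tail

CYCLES = 8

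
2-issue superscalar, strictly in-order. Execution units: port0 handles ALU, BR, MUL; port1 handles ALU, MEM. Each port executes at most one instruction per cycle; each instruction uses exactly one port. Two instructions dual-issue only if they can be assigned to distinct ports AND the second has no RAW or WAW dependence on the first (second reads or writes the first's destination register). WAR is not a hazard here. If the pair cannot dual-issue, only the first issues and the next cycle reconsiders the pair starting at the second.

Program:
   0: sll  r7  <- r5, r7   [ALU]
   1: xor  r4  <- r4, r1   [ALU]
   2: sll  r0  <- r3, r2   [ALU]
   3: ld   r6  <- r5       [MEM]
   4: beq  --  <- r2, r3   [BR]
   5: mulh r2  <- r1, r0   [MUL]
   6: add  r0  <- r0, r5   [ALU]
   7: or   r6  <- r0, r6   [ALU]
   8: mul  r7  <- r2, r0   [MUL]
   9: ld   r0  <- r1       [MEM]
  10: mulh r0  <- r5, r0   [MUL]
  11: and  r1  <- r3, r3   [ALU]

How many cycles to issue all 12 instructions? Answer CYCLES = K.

CYCLES = 7

  cy0 -> i0+i1 (sll;xor) pair
  cy1 -> i2+i3 (sll;ld) pair
  cy2 -> i4 (beq) no-port BR/MUL
  cy3 -> i5+i6 (mulh;add) pair
  cy4 -> i7+i8 (or;mul) pair
  cy5 -> i9 (ld) RAW+WAW r0
  cy6 -> i10+i11 (mulh;and) pair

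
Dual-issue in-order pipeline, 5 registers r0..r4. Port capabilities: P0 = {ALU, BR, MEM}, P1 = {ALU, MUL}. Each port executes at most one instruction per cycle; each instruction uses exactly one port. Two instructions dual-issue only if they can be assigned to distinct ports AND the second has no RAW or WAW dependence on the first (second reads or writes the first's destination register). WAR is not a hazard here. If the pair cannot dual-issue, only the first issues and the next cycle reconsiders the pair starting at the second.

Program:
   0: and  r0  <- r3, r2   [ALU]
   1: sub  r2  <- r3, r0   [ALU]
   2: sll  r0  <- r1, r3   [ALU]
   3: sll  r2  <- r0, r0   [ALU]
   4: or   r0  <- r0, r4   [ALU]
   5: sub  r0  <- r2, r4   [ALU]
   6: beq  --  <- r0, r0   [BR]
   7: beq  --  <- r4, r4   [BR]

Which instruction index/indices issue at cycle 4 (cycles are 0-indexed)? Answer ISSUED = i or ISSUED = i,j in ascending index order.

ISSUED = 6

c0: i0 and  RAW r0
c1: i1+i2 sub/sll  2-wide
c2: i3+i4 sll/or  2-wide
c3: i5 sub  RAW r0
c4: i6 beq  no-port BR/BR
c5: i7 beq  tail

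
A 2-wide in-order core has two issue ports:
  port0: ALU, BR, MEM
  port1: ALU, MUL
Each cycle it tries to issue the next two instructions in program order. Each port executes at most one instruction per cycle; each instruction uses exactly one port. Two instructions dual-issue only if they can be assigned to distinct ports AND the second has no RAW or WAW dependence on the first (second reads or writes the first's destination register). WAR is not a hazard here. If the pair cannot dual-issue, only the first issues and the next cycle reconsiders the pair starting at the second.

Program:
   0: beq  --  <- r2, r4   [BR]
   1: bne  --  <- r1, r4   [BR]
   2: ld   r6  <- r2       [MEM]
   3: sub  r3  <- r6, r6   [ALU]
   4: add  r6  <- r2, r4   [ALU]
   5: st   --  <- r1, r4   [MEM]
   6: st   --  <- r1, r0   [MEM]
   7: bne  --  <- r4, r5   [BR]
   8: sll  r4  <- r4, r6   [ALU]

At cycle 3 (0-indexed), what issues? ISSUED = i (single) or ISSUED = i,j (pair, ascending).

ISSUED = 3,4

c0: i0 beq  no-port BR/BR
c1: i1 bne  no-port BR/MEM
c2: i2 ld  RAW r6
c3: i3/i4 sub add  pair
c4: i5 st  no-port MEM/MEM
c5: i6 st  no-port MEM/BR
c6: i7/i8 bne sll  pair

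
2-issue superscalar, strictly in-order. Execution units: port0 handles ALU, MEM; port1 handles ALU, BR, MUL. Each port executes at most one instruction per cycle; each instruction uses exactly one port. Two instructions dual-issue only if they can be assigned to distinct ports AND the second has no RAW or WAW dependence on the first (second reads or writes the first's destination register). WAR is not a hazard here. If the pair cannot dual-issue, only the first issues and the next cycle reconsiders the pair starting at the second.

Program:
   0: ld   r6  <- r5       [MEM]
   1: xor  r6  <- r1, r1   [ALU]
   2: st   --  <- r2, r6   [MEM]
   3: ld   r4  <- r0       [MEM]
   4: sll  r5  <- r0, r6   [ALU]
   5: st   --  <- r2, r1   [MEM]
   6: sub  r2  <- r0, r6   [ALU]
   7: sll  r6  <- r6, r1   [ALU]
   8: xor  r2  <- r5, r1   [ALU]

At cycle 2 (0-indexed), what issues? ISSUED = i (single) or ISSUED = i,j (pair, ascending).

ISSUED = 2

t=0 i0:ld.MEM ; WAW r6
t=1 i1:xor.ALU ; RAW r6
t=2 i2:st.MEM ; no-port MEM/MEM
t=3 i3&i4:ld.MEM;sll.ALU ; 2-wide
t=4 i5&i6:st.MEM;sub.ALU ; 2-wide
t=5 i7&i8:sll.ALU;xor.ALU ; 2-wide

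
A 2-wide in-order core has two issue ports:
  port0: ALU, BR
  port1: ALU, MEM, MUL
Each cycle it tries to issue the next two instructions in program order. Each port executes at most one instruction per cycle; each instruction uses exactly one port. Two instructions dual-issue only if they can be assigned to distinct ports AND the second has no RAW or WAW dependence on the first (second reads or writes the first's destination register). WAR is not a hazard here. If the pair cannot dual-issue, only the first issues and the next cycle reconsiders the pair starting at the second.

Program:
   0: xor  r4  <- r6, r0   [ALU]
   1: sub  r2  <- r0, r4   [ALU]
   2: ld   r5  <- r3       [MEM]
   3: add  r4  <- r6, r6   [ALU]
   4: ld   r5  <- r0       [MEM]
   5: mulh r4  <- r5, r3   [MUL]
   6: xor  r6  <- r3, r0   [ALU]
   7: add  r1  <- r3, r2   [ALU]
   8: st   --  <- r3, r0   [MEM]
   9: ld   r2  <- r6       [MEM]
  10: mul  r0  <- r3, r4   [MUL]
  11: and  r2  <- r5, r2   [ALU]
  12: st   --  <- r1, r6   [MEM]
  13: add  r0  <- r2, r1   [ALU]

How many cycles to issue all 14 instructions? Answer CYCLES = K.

#0 head=0: xor i0 RAW r4
#1 head=1: sub;ld i1,i2 2-wide
#2 head=3: add;ld i3,i4 2-wide
#3 head=5: mulh;xor i5,i6 2-wide
#4 head=7: add;st i7,i8 2-wide
#5 head=9: ld i9 no-port MEM/MUL
#6 head=10: mul;and i10,i11 2-wide
#7 head=12: st;add i12,i13 2-wide

CYCLES = 8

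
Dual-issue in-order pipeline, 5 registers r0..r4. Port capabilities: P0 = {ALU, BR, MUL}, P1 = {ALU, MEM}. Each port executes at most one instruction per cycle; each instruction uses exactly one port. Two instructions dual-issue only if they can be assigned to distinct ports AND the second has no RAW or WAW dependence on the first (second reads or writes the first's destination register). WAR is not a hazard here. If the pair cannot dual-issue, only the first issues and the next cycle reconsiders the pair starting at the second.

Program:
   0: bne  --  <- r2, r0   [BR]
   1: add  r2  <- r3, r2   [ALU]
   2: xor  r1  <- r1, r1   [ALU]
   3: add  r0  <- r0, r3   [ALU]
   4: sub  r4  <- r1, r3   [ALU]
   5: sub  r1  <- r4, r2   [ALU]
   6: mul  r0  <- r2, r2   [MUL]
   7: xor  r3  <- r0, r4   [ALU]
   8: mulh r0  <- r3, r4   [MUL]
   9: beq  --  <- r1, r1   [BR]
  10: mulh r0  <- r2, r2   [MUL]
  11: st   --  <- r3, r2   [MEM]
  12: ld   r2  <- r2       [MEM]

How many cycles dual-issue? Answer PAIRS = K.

  cy0 -> i0&i1 (bne.BR;add.ALU) dual
  cy1 -> i2&i3 (xor.ALU;add.ALU) dual
  cy2 -> i4 (sub.ALU) RAW r4
  cy3 -> i5&i6 (sub.ALU;mul.MUL) dual
  cy4 -> i7 (xor.ALU) RAW r3
  cy5 -> i8 (mulh.MUL) no-port MUL/BR
  cy6 -> i9 (beq.BR) no-port BR/MUL
  cy7 -> i10&i11 (mulh.MUL;st.MEM) dual
  cy8 -> i12 (ld.MEM) tail

PAIRS = 4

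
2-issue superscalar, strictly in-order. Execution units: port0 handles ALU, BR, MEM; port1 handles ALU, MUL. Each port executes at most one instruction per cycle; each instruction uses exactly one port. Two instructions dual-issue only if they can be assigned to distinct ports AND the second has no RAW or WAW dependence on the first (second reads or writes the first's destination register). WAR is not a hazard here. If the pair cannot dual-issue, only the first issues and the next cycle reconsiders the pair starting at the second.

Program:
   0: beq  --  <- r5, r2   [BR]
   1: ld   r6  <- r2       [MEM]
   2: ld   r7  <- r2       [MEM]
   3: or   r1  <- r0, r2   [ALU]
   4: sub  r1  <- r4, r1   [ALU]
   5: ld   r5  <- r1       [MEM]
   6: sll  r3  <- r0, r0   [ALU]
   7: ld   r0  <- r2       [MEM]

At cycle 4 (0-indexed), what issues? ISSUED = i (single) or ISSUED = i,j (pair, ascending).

ISSUED = 5,6

[0] i0  beq.BR  -- no-port BR/MEM
[1] i1  ld.MEM  -- no-port MEM/MEM
[2] i2+i3  ld.MEM+or.ALU  -- 2-wide
[3] i4  sub.ALU  -- RAW r1
[4] i5+i6  ld.MEM+sll.ALU  -- 2-wide
[5] i7  ld.MEM  -- tail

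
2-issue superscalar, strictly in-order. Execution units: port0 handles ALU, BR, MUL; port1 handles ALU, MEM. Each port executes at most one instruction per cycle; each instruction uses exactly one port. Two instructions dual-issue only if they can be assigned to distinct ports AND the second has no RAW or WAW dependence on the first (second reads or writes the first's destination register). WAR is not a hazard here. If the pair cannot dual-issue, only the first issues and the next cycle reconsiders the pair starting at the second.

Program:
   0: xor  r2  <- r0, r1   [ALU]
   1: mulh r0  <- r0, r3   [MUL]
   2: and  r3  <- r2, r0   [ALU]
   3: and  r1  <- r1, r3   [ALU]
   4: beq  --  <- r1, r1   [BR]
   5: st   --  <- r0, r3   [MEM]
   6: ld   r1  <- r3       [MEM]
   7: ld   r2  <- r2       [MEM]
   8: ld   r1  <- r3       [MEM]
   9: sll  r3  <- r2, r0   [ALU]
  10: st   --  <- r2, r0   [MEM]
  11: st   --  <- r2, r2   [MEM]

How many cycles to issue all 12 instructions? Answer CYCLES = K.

CYCLES = 9

0. xor+mulh @i0/i1  | pair
1. and @i2  | RAW r3
2. and @i3  | RAW r1
3. beq+st @i4/i5  | pair
4. ld @i6  | no-port MEM/MEM
5. ld @i7  | no-port MEM/MEM
6. ld+sll @i8/i9  | pair
7. st @i10  | no-port MEM/MEM
8. st @i11  | tail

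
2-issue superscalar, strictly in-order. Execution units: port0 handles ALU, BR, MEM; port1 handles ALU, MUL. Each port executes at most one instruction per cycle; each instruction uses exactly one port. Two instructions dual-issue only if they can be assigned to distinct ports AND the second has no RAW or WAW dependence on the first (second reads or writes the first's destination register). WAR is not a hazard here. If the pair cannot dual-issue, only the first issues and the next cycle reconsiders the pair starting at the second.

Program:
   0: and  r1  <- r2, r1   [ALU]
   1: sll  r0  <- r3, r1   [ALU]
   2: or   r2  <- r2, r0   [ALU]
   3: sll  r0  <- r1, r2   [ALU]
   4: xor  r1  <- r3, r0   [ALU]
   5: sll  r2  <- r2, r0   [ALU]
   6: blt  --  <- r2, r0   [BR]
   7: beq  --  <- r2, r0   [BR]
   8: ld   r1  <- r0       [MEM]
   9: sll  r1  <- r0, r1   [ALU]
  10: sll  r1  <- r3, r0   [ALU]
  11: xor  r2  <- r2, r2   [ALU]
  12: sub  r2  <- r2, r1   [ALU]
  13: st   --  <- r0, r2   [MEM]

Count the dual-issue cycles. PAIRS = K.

PAIRS = 2

0. and @i0  | RAW r1
1. sll @i1  | RAW r0
2. or @i2  | RAW r2
3. sll @i3  | RAW r0
4. xor sll @i4,i5  | 2-wide
5. blt @i6  | no-port BR/BR
6. beq @i7  | no-port BR/MEM
7. ld @i8  | RAW+WAW r1
8. sll @i9  | WAW r1
9. sll xor @i10,i11  | 2-wide
10. sub @i12  | RAW r2
11. st @i13  | tail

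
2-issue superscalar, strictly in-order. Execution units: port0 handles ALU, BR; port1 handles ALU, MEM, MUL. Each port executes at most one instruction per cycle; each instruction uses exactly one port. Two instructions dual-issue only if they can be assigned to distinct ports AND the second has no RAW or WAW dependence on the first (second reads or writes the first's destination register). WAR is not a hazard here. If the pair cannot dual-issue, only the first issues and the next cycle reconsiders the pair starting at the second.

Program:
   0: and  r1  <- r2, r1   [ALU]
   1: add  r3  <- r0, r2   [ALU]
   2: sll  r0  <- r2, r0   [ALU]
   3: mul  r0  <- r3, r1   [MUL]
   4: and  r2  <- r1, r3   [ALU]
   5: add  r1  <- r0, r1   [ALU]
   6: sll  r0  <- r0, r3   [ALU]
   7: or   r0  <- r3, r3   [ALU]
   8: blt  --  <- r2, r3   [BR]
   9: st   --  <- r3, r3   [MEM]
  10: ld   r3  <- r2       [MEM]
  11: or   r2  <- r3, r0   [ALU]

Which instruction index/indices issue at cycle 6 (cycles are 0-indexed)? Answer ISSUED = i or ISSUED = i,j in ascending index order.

[0] i0,i1  and.ALU add.ALU  -- 2-wide
[1] i2  sll.ALU  -- WAW r0
[2] i3,i4  mul.MUL and.ALU  -- 2-wide
[3] i5,i6  add.ALU sll.ALU  -- 2-wide
[4] i7,i8  or.ALU blt.BR  -- 2-wide
[5] i9  st.MEM  -- no-port MEM/MEM
[6] i10  ld.MEM  -- RAW r3
[7] i11  or.ALU  -- tail

ISSUED = 10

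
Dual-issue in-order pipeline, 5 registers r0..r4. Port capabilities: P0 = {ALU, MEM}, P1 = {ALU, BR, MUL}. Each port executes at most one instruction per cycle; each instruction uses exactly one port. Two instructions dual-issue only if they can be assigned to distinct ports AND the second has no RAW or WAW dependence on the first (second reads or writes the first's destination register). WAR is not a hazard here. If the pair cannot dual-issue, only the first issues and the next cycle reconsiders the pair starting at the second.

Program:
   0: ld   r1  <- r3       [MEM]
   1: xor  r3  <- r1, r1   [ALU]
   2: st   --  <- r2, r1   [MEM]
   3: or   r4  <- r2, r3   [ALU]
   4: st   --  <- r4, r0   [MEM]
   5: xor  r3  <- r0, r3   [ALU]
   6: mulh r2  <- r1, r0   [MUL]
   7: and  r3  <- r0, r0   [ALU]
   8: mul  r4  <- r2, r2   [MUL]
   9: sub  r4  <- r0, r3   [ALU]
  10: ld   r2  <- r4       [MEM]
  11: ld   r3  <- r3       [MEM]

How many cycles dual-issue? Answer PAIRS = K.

[0] i0  ld.MEM  -- RAW r1
[1] i1/i2  xor.ALU/st.MEM  -- 2-wide
[2] i3  or.ALU  -- RAW r4
[3] i4/i5  st.MEM/xor.ALU  -- 2-wide
[4] i6/i7  mulh.MUL/and.ALU  -- 2-wide
[5] i8  mul.MUL  -- WAW r4
[6] i9  sub.ALU  -- RAW r4
[7] i10  ld.MEM  -- no-port MEM/MEM
[8] i11  ld.MEM  -- tail

PAIRS = 3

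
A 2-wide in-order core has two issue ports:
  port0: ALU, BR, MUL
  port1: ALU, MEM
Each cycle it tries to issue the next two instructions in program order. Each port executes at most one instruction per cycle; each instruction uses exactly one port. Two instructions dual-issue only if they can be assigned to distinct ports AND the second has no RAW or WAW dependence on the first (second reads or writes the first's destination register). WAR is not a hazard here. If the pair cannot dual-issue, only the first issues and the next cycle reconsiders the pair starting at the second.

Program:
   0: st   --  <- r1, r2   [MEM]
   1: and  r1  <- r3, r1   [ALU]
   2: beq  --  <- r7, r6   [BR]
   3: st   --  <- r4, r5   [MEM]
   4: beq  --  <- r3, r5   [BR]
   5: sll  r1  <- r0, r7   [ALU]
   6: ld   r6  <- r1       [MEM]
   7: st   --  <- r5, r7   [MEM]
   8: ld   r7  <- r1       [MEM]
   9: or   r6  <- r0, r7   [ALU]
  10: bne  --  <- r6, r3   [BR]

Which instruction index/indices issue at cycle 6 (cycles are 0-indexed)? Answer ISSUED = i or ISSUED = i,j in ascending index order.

ISSUED = 9

c0: i0/i1 st/and  dual
c1: i2/i3 beq/st  dual
c2: i4/i5 beq/sll  dual
c3: i6 ld  no-port MEM/MEM
c4: i7 st  no-port MEM/MEM
c5: i8 ld  RAW r7
c6: i9 or  RAW r6
c7: i10 bne  tail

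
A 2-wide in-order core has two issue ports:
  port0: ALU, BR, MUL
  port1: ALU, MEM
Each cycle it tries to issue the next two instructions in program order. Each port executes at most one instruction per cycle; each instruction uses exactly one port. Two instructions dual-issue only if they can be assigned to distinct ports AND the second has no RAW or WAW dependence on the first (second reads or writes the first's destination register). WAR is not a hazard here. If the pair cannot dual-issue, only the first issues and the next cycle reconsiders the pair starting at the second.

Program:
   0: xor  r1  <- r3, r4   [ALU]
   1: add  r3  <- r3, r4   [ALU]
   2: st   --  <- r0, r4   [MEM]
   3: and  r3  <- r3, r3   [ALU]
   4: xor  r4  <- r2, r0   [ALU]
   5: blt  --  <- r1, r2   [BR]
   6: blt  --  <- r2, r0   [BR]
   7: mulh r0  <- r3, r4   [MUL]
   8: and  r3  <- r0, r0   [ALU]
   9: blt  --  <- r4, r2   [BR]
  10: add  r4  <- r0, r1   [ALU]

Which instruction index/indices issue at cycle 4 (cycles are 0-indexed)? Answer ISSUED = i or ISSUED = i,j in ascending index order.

ISSUED = 7

0. xor.ALU;add.ALU @i0,i1  | 2-wide
1. st.MEM;and.ALU @i2,i3  | 2-wide
2. xor.ALU;blt.BR @i4,i5  | 2-wide
3. blt.BR @i6  | no-port BR/MUL
4. mulh.MUL @i7  | RAW r0
5. and.ALU;blt.BR @i8,i9  | 2-wide
6. add.ALU @i10  | tail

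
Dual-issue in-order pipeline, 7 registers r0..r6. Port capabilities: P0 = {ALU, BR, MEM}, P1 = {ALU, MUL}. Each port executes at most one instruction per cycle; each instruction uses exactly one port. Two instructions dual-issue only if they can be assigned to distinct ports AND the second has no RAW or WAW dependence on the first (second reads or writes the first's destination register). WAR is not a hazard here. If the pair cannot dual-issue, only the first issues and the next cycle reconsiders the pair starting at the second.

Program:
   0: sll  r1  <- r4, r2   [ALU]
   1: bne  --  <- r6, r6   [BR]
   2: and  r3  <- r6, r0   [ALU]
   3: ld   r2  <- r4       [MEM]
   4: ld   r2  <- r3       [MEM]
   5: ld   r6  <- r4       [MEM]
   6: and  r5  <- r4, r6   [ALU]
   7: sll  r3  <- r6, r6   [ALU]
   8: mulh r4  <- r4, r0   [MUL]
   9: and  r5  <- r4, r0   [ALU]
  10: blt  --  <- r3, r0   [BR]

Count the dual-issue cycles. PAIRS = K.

t=0 i0&i1:sll.ALU+bne.BR ; 2-wide
t=1 i2&i3:and.ALU+ld.MEM ; 2-wide
t=2 i4:ld.MEM ; no-port MEM/MEM
t=3 i5:ld.MEM ; RAW r6
t=4 i6&i7:and.ALU+sll.ALU ; 2-wide
t=5 i8:mulh.MUL ; RAW r4
t=6 i9&i10:and.ALU+blt.BR ; 2-wide

PAIRS = 4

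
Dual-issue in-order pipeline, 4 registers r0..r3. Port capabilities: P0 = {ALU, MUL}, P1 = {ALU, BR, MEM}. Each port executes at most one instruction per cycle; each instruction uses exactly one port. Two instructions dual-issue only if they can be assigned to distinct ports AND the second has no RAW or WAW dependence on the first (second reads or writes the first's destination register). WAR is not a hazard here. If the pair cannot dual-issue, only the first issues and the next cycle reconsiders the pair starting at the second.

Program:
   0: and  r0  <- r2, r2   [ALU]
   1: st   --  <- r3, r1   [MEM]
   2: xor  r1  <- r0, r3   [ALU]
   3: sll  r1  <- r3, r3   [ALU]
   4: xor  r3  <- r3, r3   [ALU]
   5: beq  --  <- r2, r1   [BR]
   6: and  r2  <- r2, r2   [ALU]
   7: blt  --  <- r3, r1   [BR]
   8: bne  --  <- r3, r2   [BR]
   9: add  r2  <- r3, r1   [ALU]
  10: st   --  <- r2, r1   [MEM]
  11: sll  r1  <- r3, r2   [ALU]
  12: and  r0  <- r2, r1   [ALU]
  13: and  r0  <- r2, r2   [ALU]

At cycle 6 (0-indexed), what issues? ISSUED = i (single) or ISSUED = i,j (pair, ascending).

ISSUED = 10,11

  cy0 -> i0,i1 (and;st) 2-wide
  cy1 -> i2 (xor) WAW r1
  cy2 -> i3,i4 (sll;xor) 2-wide
  cy3 -> i5,i6 (beq;and) 2-wide
  cy4 -> i7 (blt) no-port BR/BR
  cy5 -> i8,i9 (bne;add) 2-wide
  cy6 -> i10,i11 (st;sll) 2-wide
  cy7 -> i12 (and) WAW r0
  cy8 -> i13 (and) tail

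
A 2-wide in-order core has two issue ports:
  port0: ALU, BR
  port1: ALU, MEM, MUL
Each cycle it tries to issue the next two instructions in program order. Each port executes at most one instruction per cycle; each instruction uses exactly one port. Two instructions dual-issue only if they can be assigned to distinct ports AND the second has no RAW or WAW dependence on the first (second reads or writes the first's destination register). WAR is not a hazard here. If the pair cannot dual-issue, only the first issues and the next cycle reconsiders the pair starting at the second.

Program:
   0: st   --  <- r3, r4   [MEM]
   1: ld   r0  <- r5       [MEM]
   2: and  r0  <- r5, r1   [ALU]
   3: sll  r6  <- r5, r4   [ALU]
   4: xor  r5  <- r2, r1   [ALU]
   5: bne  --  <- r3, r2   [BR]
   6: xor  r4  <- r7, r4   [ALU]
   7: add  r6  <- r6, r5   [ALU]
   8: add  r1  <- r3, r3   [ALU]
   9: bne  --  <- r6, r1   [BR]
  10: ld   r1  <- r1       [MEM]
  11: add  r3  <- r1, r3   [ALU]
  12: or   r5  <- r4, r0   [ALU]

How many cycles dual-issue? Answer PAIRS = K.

PAIRS = 5

0. st @i0  | no-port MEM/MEM
1. ld @i1  | WAW r0
2. and sll @i2,i3  | dual
3. xor bne @i4,i5  | dual
4. xor add @i6,i7  | dual
5. add @i8  | RAW r1
6. bne ld @i9,i10  | dual
7. add or @i11,i12  | dual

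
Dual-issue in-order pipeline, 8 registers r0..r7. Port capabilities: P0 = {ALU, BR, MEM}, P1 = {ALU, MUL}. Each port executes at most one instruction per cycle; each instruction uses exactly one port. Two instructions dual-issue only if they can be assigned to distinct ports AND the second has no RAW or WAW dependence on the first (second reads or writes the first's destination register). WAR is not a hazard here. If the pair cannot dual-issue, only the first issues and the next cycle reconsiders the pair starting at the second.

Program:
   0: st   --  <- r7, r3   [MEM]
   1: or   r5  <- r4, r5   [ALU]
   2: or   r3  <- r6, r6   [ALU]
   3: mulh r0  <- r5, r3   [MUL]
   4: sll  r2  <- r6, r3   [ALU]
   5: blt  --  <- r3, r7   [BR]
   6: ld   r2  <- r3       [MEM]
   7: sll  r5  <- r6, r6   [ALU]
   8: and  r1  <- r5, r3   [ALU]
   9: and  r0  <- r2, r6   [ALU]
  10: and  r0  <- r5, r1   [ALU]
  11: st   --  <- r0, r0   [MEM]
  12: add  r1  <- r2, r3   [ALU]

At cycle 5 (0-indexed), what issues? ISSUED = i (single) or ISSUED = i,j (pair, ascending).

0. st.MEM+or.ALU @i0&i1  | dual
1. or.ALU @i2  | RAW r3
2. mulh.MUL+sll.ALU @i3&i4  | dual
3. blt.BR @i5  | no-port BR/MEM
4. ld.MEM+sll.ALU @i6&i7  | dual
5. and.ALU+and.ALU @i8&i9  | dual
6. and.ALU @i10  | RAW r0
7. st.MEM+add.ALU @i11&i12  | dual

ISSUED = 8,9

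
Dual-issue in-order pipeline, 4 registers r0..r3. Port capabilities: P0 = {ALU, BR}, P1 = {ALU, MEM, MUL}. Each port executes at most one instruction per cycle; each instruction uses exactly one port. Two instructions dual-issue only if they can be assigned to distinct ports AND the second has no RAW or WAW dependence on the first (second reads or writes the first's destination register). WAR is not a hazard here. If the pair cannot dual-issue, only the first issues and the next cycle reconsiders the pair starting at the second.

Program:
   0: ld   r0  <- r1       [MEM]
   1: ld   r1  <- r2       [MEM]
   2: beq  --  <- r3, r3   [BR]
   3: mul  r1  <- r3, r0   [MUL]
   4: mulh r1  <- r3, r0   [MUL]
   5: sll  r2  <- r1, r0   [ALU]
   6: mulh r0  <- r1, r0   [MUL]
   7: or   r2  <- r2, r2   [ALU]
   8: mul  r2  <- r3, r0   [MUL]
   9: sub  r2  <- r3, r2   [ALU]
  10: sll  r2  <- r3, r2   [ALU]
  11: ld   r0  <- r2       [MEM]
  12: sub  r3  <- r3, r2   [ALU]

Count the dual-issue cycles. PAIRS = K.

[0] i0  ld  -- no-port MEM/MEM
[1] i1+i2  ld/beq  -- 2-wide
[2] i3  mul  -- no-port MUL/MUL
[3] i4  mulh  -- RAW r1
[4] i5+i6  sll/mulh  -- 2-wide
[5] i7  or  -- WAW r2
[6] i8  mul  -- RAW+WAW r2
[7] i9  sub  -- RAW+WAW r2
[8] i10  sll  -- RAW r2
[9] i11+i12  ld/sub  -- 2-wide

PAIRS = 3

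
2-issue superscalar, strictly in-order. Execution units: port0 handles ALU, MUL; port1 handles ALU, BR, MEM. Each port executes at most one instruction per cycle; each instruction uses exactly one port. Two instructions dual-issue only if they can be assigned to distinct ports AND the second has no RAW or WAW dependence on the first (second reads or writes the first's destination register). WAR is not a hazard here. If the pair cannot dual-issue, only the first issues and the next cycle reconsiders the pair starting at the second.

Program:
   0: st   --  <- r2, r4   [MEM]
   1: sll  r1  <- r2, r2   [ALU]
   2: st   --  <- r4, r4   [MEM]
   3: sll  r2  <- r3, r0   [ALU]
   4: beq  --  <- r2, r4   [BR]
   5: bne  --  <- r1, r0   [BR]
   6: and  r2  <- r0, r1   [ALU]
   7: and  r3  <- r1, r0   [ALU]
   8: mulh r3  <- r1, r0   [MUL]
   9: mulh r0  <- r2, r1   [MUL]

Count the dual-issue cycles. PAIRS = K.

PAIRS = 3

[0] i0&i1  st sll  -- 2-wide
[1] i2&i3  st sll  -- 2-wide
[2] i4  beq  -- no-port BR/BR
[3] i5&i6  bne and  -- 2-wide
[4] i7  and  -- WAW r3
[5] i8  mulh  -- no-port MUL/MUL
[6] i9  mulh  -- tail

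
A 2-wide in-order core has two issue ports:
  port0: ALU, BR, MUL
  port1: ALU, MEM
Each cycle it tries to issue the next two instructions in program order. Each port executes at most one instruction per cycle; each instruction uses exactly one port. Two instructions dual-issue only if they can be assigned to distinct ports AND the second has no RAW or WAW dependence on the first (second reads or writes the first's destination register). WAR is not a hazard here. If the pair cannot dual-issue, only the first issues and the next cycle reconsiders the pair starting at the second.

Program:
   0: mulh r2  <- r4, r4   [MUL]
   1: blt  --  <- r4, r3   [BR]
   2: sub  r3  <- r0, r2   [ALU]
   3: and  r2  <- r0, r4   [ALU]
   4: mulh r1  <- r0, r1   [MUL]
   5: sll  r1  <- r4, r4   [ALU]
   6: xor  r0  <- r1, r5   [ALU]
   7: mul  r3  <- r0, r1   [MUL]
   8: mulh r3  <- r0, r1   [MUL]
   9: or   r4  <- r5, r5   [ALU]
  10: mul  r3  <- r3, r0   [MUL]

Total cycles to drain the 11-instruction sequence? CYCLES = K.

CYCLES = 8

c0: i0 mulh.MUL  no-port MUL/BR
c1: i1,i2 blt.BR+sub.ALU  dual
c2: i3,i4 and.ALU+mulh.MUL  dual
c3: i5 sll.ALU  RAW r1
c4: i6 xor.ALU  RAW r0
c5: i7 mul.MUL  no-port MUL/MUL
c6: i8,i9 mulh.MUL+or.ALU  dual
c7: i10 mul.MUL  tail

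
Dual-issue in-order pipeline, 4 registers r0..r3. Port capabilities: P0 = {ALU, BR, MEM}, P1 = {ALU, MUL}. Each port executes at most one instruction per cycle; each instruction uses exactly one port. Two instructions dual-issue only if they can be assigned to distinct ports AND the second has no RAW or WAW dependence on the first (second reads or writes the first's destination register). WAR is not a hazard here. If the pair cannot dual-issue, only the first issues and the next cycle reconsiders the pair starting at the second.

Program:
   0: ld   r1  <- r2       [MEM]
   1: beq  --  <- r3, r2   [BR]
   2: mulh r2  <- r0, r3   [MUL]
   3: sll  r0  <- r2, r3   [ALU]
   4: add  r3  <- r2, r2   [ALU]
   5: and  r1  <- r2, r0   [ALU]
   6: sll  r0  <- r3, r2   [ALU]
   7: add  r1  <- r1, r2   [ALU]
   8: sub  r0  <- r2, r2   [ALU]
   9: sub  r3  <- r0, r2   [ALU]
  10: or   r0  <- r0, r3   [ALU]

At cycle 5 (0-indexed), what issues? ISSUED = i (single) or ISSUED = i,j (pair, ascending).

ISSUED = 9

[0] i0  ld.MEM  -- no-port MEM/BR
[1] i1/i2  beq.BR mulh.MUL  -- pair
[2] i3/i4  sll.ALU add.ALU  -- pair
[3] i5/i6  and.ALU sll.ALU  -- pair
[4] i7/i8  add.ALU sub.ALU  -- pair
[5] i9  sub.ALU  -- RAW r3
[6] i10  or.ALU  -- tail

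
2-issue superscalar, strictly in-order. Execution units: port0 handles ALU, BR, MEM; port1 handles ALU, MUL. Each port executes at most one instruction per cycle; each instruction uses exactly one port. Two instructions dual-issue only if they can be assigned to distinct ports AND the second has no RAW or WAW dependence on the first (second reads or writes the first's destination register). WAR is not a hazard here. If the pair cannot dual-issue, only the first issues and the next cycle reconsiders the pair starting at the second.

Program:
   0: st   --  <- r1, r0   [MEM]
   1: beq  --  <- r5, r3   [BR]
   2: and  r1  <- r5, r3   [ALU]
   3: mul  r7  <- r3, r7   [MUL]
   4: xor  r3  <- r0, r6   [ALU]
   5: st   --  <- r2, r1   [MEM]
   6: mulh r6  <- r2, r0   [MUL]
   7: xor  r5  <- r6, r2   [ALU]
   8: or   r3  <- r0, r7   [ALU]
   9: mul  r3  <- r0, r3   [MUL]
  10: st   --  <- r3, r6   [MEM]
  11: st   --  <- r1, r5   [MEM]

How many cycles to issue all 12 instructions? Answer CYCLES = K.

c0: i0 st.MEM  no-port MEM/BR
c1: i1,i2 beq.BR/and.ALU  2-wide
c2: i3,i4 mul.MUL/xor.ALU  2-wide
c3: i5,i6 st.MEM/mulh.MUL  2-wide
c4: i7,i8 xor.ALU/or.ALU  2-wide
c5: i9 mul.MUL  RAW r3
c6: i10 st.MEM  no-port MEM/MEM
c7: i11 st.MEM  tail

CYCLES = 8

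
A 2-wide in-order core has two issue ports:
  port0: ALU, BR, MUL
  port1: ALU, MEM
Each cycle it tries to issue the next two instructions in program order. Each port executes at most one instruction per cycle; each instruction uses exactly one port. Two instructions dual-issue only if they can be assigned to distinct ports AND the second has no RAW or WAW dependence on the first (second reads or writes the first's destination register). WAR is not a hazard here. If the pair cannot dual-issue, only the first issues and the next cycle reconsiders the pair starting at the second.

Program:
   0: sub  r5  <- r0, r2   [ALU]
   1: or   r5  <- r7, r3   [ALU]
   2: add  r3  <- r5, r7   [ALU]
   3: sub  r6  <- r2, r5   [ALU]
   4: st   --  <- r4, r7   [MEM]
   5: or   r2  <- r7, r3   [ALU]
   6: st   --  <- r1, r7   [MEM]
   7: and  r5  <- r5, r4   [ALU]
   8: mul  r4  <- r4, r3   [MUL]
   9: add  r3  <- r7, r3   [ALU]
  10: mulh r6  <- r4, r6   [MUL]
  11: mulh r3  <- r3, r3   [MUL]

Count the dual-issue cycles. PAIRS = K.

PAIRS = 4

t=0 i0:sub.ALU ; WAW r5
t=1 i1:or.ALU ; RAW r5
t=2 i2&i3:add.ALU sub.ALU ; 2-wide
t=3 i4&i5:st.MEM or.ALU ; 2-wide
t=4 i6&i7:st.MEM and.ALU ; 2-wide
t=5 i8&i9:mul.MUL add.ALU ; 2-wide
t=6 i10:mulh.MUL ; no-port MUL/MUL
t=7 i11:mulh.MUL ; tail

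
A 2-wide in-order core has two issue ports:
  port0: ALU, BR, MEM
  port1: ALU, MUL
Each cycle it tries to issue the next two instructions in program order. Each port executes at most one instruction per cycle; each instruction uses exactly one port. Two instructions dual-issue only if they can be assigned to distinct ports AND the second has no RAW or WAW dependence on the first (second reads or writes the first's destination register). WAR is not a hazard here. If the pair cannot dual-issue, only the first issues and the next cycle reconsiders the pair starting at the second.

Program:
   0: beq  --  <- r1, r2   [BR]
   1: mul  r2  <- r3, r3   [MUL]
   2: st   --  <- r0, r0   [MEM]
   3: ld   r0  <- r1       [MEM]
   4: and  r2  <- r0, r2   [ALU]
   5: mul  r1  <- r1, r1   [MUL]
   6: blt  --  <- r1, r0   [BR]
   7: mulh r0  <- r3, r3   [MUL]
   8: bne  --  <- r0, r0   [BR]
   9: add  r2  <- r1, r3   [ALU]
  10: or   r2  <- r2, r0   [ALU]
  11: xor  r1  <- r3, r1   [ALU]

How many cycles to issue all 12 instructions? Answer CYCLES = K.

CYCLES = 7

  cy0 -> i0,i1 (beq mul) 2-wide
  cy1 -> i2 (st) no-port MEM/MEM
  cy2 -> i3 (ld) RAW r0
  cy3 -> i4,i5 (and mul) 2-wide
  cy4 -> i6,i7 (blt mulh) 2-wide
  cy5 -> i8,i9 (bne add) 2-wide
  cy6 -> i10,i11 (or xor) 2-wide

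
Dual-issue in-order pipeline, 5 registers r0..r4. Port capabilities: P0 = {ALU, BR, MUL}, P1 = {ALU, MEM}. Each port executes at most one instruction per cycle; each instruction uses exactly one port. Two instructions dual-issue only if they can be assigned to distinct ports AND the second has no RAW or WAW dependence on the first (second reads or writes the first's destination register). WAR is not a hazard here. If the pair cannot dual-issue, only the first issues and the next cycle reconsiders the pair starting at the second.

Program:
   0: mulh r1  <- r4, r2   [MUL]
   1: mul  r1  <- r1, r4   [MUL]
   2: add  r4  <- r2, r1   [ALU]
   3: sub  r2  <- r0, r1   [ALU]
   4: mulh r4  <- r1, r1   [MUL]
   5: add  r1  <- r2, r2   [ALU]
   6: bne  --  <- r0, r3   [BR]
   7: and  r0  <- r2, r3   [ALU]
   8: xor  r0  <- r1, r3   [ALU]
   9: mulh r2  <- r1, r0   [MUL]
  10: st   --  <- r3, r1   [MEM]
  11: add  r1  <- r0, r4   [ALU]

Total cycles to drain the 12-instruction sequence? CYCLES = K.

[0] i0  mulh  -- no-port MUL/MUL
[1] i1  mul  -- RAW r1
[2] i2/i3  add+sub  -- 2-wide
[3] i4/i5  mulh+add  -- 2-wide
[4] i6/i7  bne+and  -- 2-wide
[5] i8  xor  -- RAW r0
[6] i9/i10  mulh+st  -- 2-wide
[7] i11  add  -- tail

CYCLES = 8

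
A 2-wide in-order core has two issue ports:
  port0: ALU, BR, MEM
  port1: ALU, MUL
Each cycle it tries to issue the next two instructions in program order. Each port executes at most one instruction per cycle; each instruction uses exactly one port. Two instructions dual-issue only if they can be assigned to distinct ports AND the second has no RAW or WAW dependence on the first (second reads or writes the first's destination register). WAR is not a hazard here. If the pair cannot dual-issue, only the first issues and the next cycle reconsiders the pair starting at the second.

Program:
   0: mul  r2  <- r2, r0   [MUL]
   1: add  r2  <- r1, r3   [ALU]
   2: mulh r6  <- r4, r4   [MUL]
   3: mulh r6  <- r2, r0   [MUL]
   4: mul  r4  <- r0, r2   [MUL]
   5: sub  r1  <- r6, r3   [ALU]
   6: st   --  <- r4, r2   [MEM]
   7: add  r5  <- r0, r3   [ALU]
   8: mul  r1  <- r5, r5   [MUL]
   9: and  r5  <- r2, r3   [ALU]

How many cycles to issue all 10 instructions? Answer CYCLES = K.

#0 head=0: mul i0 WAW r2
#1 head=1: add mulh i1+i2 pair
#2 head=3: mulh i3 no-port MUL/MUL
#3 head=4: mul sub i4+i5 pair
#4 head=6: st add i6+i7 pair
#5 head=8: mul and i8+i9 pair

CYCLES = 6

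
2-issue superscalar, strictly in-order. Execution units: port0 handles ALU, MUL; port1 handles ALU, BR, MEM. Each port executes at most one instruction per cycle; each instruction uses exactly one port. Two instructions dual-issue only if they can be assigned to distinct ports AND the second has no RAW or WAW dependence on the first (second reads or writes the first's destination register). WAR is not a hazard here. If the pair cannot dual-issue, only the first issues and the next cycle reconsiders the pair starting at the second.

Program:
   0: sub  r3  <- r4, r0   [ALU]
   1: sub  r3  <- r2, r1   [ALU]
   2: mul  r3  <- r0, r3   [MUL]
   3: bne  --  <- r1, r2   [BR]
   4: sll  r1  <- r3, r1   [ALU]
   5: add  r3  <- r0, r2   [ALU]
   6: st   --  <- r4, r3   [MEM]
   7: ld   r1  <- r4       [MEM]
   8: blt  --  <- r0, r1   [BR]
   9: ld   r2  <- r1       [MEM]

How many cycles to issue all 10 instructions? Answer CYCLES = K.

[0] i0  sub  -- WAW r3
[1] i1  sub  -- RAW+WAW r3
[2] i2/i3  mul/bne  -- pair
[3] i4/i5  sll/add  -- pair
[4] i6  st  -- no-port MEM/MEM
[5] i7  ld  -- no-port MEM/BR
[6] i8  blt  -- no-port BR/MEM
[7] i9  ld  -- tail

CYCLES = 8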